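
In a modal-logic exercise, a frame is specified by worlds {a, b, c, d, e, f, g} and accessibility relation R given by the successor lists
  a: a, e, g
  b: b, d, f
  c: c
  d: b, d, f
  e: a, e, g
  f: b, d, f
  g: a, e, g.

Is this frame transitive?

Yes

Transitive: yes — every two-step R-path is closed by a direct edge.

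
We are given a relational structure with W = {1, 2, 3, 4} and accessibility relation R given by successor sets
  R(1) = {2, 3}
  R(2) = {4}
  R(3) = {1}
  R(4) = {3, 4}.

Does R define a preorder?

Reflexive: no — 1 is not related to itself.
Transitive: no — 1 R 2 and 2 R 4, but not 1 R 4.
So R is not a preorder.

No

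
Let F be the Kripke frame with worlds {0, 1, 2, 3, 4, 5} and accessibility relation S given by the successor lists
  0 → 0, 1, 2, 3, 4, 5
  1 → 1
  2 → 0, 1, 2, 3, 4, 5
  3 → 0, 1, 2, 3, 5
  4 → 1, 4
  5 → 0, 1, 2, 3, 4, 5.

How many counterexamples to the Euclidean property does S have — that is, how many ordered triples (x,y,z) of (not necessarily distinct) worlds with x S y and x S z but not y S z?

Enumerating: (0,1,0), (0,1,2), (0,1,3), (0,1,4), (0,1,5), (0,3,4), (0,4,0), (0,4,2), (0,4,3), (0,4,5), (2,1,0), (2,1,2), … and 23 more.
Total: 35.

35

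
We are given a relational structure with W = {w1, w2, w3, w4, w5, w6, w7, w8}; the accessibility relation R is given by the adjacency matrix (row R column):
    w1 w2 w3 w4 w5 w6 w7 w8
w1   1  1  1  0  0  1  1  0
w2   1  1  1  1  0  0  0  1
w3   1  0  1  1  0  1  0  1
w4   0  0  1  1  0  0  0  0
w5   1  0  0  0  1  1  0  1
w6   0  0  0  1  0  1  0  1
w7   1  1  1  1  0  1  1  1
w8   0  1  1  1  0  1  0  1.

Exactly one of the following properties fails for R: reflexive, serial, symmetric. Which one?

Reflexive: yes — every world is R-related to itself.
Serial: yes — every world has a successor (e.g. w1 R w1).
Symmetric: no — w1 R w6 but not w6 R w1.
Only symmetric fails.

symmetric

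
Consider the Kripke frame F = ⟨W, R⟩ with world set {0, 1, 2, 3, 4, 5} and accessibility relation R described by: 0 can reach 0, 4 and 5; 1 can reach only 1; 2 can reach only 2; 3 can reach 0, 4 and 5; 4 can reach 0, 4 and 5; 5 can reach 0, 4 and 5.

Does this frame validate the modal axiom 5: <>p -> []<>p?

Axiom 5 corresponds to the accessibility relation being Euclidean.
Euclidean: yes — any two successors of a common world are R-related.

Yes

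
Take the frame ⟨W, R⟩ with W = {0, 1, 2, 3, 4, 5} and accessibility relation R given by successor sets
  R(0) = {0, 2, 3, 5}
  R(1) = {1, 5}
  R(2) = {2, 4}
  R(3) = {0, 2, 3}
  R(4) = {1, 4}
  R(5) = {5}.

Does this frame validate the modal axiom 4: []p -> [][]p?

No

The schema 4 characterises exactly the transitive frames.
Transitive: no — 0 R 2 and 2 R 4, but not 0 R 4.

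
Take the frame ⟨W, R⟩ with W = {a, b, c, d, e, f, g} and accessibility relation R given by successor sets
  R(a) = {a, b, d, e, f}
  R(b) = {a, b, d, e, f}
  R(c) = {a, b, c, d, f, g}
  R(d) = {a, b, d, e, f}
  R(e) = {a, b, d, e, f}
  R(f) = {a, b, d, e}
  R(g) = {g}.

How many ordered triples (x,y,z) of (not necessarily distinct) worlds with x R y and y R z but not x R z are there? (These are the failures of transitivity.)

8

Enumerating: (c,a,e), (c,b,e), (c,d,e), (c,f,e), (f,a,f), (f,b,f), (f,d,f), (f,e,f).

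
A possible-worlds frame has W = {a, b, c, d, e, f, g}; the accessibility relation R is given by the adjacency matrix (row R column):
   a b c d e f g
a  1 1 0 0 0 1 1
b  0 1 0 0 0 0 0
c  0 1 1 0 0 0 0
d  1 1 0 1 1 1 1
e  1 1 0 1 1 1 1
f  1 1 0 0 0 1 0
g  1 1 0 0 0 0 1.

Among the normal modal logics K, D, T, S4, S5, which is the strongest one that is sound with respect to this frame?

Serial (axiom D): yes — every world has a successor (e.g. a R a).
Reflexive (axiom T): yes — every world is R-related to itself.
Transitive (axiom 4): no — f R a and a R g, but not f R g.
Euclidean (axiom 5): no — a R b and a R f, but not b R f.
So F validates K, D, T; S4 would additionally require R to be transitive. The strongest is T.

T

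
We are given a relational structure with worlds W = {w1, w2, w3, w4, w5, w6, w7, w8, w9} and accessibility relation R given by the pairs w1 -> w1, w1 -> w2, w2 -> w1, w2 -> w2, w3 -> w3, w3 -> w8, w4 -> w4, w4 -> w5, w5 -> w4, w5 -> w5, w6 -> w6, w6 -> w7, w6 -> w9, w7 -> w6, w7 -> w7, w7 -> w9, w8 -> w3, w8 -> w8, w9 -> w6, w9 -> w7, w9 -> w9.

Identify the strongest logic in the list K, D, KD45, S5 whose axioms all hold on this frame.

Serial (axiom D): yes — every world has a successor (e.g. w1 R w1).
Euclidean (axiom 5): yes — any two successors of a common world are R-related.
Transitive (axiom 4): yes — every two-step R-path is closed by a direct edge.
Reflexive (axiom T): yes — every world is R-related to itself.
So F validates K, D, KD45, S5. The strongest is S5.

S5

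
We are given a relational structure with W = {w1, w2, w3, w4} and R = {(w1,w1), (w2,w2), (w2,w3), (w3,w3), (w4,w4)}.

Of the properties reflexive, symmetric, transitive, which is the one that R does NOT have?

symmetric

Reflexive: yes — every world is R-related to itself.
Symmetric: no — w2 R w3 but not w3 R w2.
Transitive: yes — every two-step R-path is closed by a direct edge.
Only symmetric fails.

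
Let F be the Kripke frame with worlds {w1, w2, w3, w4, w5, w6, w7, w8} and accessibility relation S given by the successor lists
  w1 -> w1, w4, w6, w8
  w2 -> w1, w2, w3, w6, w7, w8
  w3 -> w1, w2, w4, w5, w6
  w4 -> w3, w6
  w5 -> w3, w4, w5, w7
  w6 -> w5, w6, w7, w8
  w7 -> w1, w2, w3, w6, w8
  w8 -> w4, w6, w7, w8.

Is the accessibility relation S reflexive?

No

Reflexive: no — w3 is not related to itself.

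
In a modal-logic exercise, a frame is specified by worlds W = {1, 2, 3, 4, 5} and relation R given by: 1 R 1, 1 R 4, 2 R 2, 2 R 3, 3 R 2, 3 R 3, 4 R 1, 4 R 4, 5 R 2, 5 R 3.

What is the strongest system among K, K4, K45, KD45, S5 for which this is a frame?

KD45

Transitive (axiom 4): yes — every two-step R-path is closed by a direct edge.
Euclidean (axiom 5): yes — any two successors of a common world are R-related.
Serial (axiom D): yes — every world has a successor (e.g. 1 R 1).
Reflexive (axiom T): no — 5 is not related to itself.
So F validates K, K4, K45, KD45; S5 would additionally require R to be reflexive. The strongest is KD45.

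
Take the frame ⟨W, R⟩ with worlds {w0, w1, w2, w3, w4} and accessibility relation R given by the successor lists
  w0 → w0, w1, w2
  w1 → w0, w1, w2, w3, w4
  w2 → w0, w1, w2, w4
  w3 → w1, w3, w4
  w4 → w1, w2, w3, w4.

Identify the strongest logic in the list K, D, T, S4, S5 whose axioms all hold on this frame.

T

Serial (axiom D): yes — every world has a successor (e.g. w0 R w0).
Reflexive (axiom T): yes — every world is R-related to itself.
Transitive (axiom 4): no — w0 R w1 and w1 R w3, but not w0 R w3.
Euclidean (axiom 5): no — w1 R w0 and w1 R w3, but not w0 R w3.
So F validates K, D, T; S4 would additionally require R to be transitive. The strongest is T.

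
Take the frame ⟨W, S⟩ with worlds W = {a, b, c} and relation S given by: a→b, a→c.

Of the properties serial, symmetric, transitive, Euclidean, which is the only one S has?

Serial: no — b has no S-successor.
Symmetric: no — a S b but not b S a.
Transitive: yes — every two-step S-path is closed by a direct edge.
Euclidean: no — a S b and a S c, but not b S c.
Only transitive holds.

transitive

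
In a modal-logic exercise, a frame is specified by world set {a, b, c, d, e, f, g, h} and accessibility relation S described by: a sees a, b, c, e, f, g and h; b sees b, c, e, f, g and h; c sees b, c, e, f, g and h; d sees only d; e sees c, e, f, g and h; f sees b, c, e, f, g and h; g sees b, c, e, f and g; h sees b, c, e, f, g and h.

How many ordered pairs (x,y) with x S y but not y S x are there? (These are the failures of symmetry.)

Enumerating: (a,b), (a,c), (a,e), (a,f), (a,g), (a,h), (b,e), (h,g).

8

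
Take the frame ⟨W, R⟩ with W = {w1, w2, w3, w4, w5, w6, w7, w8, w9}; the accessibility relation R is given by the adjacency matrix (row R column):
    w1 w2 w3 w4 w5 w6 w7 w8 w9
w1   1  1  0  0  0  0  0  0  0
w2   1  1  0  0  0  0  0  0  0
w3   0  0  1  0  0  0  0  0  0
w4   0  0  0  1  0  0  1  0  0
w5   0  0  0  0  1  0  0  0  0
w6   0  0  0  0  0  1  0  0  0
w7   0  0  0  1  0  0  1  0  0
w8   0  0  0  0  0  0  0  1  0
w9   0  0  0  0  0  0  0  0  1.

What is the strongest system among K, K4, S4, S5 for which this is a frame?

Transitive (axiom 4): yes — every two-step R-path is closed by a direct edge.
Reflexive (axiom T): yes — every world is R-related to itself.
Euclidean (axiom 5): yes — any two successors of a common world are R-related.
So F validates K, K4, S4, S5. The strongest is S5.

S5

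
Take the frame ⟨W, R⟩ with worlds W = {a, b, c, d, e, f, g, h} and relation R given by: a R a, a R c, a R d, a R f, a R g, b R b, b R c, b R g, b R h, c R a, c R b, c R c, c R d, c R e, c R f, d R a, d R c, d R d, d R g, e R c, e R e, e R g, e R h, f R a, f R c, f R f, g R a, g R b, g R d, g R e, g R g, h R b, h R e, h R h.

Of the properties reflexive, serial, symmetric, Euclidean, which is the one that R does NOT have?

Reflexive: yes — every world is R-related to itself.
Serial: yes — every world has a successor (e.g. a R a).
Symmetric: yes — every pair in R has its reverse in R.
Euclidean: no — a R c and a R g, but not c R g.
Only Euclidean fails.

Euclidean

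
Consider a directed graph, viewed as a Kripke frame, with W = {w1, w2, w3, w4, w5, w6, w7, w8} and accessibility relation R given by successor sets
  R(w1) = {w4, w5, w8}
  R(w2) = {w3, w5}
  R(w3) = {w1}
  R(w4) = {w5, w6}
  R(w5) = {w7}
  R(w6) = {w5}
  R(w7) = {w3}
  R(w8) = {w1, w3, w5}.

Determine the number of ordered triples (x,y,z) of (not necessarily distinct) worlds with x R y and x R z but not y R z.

25

Enumerating: (w1,w4,w4), (w1,w4,w8), (w1,w5,w4), (w1,w5,w5), (w1,w5,w8), (w1,w8,w4), (w1,w8,w8), (w2,w3,w3), (w2,w3,w5), (w2,w5,w3), (w2,w5,w5), (w3,w1,w1), … and 13 more.
Total: 25.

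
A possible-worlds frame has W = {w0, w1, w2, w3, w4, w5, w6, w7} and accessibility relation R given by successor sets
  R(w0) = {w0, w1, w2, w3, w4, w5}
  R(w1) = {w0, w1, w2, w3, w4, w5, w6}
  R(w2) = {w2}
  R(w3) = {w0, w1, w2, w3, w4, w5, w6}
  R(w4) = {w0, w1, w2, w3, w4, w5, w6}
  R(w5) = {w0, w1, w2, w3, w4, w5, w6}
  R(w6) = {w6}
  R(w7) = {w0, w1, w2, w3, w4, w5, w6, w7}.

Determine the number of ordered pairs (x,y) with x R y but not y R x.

16

Enumerating: (w0,w2), (w1,w2), (w1,w6), (w3,w2), (w3,w6), (w4,w2), (w4,w6), (w5,w2), (w5,w6), (w7,w0), (w7,w1), (w7,w2), (w7,w3), (w7,w4), (w7,w5), (w7,w6).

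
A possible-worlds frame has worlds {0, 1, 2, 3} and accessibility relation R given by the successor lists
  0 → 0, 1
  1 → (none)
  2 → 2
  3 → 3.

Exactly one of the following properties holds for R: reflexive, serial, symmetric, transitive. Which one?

transitive

Reflexive: no — 1 is not related to itself.
Serial: no — 1 has no R-successor.
Symmetric: no — 0 R 1 but not 1 R 0.
Transitive: yes — every two-step R-path is closed by a direct edge.
Only transitive holds.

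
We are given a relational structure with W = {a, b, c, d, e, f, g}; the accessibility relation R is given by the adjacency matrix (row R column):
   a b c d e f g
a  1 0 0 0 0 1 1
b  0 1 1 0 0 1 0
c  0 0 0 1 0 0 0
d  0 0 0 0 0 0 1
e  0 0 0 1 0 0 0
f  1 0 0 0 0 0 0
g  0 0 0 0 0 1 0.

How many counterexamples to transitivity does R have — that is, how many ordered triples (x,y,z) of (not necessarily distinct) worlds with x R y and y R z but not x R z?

8

Enumerating: (b,c,d), (b,f,a), (c,d,g), (d,g,f), (e,d,g), (f,a,f), (f,a,g), (g,f,a).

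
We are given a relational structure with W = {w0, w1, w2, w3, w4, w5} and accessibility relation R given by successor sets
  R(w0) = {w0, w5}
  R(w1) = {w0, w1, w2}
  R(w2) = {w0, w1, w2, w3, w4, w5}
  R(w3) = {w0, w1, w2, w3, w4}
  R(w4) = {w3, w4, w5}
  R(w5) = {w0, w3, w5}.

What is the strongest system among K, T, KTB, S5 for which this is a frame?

Reflexive (axiom T): yes — every world is R-related to itself.
Symmetric (axiom B): no — w1 R w0 but not w0 R w1.
Euclidean (axiom 5): no — w1 R w0 and w1 R w2, but not w0 R w2.
So F validates K, T; KTB would additionally require R to be symmetric. The strongest is T.

T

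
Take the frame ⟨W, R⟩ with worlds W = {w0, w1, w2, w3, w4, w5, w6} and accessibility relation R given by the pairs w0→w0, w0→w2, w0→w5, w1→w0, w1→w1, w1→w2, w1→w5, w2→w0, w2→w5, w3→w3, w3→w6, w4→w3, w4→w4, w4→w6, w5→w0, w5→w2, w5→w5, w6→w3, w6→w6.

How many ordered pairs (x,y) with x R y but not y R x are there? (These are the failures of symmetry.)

Enumerating: (w1,w0), (w1,w2), (w1,w5), (w4,w3), (w4,w6).

5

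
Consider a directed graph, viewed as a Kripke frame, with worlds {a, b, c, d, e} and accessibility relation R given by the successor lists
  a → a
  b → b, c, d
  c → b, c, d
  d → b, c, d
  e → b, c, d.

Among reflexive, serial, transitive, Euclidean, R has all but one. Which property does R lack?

reflexive

Reflexive: no — e is not related to itself.
Serial: yes — every world has a successor (e.g. a R a).
Transitive: yes — every two-step R-path is closed by a direct edge.
Euclidean: yes — any two successors of a common world are R-related.
Only reflexive fails.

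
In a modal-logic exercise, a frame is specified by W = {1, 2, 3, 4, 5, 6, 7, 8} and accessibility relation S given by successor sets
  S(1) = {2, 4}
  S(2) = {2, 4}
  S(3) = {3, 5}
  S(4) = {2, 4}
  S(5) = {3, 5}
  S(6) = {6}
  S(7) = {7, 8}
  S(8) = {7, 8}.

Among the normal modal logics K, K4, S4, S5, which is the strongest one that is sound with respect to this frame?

K4

Transitive (axiom 4): yes — every two-step S-path is closed by a direct edge.
Reflexive (axiom T): no — 1 is not related to itself.
Euclidean (axiom 5): yes — any two successors of a common world are S-related.
So F validates K, K4; S4 would additionally require S to be reflexive. The strongest is K4.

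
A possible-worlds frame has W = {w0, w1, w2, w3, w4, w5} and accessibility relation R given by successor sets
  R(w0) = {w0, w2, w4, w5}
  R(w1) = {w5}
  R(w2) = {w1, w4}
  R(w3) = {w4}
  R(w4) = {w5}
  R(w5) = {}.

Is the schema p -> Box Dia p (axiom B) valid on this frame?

Axiom B corresponds to the accessibility relation being symmetric.
Symmetric: no — w0 R w2 but not w2 R w0.

No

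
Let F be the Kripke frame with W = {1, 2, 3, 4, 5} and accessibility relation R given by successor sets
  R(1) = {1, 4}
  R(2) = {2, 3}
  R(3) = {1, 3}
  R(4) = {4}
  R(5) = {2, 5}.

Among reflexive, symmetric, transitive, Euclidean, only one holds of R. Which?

Reflexive: yes — every world is R-related to itself.
Symmetric: no — 1 R 4 but not 4 R 1.
Transitive: no — 2 R 3 and 3 R 1, but not 2 R 1.
Euclidean: no — 1 R 4 and 1 R 1, but not 4 R 1.
Only reflexive holds.

reflexive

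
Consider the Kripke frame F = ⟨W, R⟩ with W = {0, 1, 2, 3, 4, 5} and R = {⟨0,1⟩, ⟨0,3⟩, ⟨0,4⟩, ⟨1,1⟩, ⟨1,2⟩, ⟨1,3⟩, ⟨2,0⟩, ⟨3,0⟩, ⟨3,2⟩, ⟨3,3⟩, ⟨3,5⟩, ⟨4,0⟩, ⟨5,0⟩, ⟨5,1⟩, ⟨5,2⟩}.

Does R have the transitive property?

Transitive: no — 0 R 1 and 1 R 2, but not 0 R 2.

No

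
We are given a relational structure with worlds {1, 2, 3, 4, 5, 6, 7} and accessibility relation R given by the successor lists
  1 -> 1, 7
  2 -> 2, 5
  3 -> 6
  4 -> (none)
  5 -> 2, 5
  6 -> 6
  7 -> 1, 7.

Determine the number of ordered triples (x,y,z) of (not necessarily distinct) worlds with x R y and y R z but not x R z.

0

R is transitive; there are no such tuples.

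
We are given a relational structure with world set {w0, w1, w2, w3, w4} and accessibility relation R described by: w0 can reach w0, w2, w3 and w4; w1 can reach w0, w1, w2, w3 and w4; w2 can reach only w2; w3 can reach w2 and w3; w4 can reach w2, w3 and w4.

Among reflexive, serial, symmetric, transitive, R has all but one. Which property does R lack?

symmetric

Reflexive: yes — every world is R-related to itself.
Serial: yes — every world has a successor (e.g. w0 R w0).
Symmetric: no — w0 R w2 but not w2 R w0.
Transitive: yes — every two-step R-path is closed by a direct edge.
Only symmetric fails.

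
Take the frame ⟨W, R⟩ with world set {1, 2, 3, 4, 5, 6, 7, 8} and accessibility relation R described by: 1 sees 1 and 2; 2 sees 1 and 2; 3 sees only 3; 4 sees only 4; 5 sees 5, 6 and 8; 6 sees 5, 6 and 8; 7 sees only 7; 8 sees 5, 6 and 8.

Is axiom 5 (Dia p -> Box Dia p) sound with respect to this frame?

By correspondence theory, 5 is valid on a frame iff R is Euclidean.
Euclidean: yes — any two successors of a common world are R-related.

Yes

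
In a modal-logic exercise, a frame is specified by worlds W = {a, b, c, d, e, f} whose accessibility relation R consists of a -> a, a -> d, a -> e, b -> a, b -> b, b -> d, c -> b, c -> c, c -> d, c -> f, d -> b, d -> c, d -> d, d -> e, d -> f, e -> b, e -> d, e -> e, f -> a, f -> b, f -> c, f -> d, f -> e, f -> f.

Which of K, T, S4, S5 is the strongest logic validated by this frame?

T

Reflexive (axiom T): yes — every world is R-related to itself.
Transitive (axiom 4): no — a R d and d R b, but not a R b.
Euclidean (axiom 5): no — b R d and b R a, but not d R a.
So F validates K, T; S4 would additionally require R to be transitive. The strongest is T.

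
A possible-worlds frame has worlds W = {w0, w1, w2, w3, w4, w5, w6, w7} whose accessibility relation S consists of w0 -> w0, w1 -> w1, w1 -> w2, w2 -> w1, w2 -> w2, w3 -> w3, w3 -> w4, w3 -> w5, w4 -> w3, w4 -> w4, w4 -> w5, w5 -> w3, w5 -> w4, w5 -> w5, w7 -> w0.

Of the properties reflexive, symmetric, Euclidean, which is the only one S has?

Euclidean

Reflexive: no — w6 is not related to itself.
Symmetric: no — w7 S w0 but not w0 S w7.
Euclidean: yes — any two successors of a common world are S-related.
Only Euclidean holds.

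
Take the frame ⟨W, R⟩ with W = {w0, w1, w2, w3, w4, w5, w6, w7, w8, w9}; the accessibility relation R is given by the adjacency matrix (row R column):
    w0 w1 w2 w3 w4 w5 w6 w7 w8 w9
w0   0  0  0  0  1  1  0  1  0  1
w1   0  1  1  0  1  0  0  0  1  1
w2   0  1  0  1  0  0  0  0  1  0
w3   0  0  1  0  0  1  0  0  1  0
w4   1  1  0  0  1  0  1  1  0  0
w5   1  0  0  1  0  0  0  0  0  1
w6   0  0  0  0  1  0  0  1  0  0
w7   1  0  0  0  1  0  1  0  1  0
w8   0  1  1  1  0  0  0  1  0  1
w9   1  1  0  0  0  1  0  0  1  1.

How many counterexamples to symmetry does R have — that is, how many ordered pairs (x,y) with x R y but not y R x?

R is symmetric; there are no such tuples.

0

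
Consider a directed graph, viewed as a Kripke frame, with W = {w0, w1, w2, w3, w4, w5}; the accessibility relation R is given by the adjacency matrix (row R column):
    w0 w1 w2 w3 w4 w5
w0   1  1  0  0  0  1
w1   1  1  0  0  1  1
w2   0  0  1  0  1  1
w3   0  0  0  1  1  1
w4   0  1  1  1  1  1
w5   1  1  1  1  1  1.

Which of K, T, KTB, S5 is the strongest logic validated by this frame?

KTB

Reflexive (axiom T): yes — every world is R-related to itself.
Symmetric (axiom B): yes — every pair in R has its reverse in R.
Euclidean (axiom 5): no — w1 R w0 and w1 R w4, but not w0 R w4.
So F validates K, T, KTB; S5 would additionally require R to be Euclidean. The strongest is KTB.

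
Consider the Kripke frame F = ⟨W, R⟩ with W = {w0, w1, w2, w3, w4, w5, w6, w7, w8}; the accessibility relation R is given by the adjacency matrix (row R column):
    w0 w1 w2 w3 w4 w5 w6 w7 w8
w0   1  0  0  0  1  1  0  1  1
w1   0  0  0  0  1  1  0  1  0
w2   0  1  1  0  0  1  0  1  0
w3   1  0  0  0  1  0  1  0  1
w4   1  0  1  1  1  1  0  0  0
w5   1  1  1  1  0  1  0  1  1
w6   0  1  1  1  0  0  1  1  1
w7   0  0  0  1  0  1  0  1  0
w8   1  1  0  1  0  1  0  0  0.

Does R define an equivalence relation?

Reflexive: no — w1 is not related to itself.
Symmetric: no — w0 R w7 but not w7 R w0.
Transitive: no — w0 R w4 and w4 R w2, but not w0 R w2.
So R is not an equivalence relation.

No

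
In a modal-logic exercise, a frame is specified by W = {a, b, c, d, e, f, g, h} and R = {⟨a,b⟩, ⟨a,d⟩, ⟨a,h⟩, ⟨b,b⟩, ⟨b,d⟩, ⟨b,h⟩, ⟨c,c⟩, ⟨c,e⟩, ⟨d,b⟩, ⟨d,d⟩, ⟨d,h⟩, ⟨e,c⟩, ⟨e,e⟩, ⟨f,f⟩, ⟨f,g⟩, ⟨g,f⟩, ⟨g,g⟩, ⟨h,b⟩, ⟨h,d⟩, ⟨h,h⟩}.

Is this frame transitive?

Yes

Transitive: yes — every two-step R-path is closed by a direct edge.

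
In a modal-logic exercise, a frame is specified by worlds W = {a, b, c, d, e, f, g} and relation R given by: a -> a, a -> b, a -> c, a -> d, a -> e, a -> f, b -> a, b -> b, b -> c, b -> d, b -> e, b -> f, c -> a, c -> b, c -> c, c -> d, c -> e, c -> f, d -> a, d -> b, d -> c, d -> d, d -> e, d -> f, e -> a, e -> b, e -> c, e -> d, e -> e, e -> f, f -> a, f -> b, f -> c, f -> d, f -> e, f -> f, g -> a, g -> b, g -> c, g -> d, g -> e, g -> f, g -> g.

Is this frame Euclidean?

Euclidean: no — g R a and g R g, but not a R g.

No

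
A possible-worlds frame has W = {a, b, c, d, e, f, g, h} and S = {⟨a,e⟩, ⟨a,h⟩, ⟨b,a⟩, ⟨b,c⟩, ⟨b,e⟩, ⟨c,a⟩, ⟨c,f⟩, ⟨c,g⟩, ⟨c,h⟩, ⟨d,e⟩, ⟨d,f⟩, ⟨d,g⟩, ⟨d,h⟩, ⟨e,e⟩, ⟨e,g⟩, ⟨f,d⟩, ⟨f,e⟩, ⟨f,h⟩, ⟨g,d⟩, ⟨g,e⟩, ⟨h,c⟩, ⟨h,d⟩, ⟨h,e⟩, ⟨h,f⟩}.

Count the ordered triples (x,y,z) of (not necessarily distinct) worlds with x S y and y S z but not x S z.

Enumerating: (a,e,g), (a,h,c), (a,h,d), (a,h,f), (b,a,h), (b,c,f), (b,c,g), (b,c,h), (b,e,g), (c,a,e), (c,f,d), (c,f,e), … and 26 more.
Total: 38.

38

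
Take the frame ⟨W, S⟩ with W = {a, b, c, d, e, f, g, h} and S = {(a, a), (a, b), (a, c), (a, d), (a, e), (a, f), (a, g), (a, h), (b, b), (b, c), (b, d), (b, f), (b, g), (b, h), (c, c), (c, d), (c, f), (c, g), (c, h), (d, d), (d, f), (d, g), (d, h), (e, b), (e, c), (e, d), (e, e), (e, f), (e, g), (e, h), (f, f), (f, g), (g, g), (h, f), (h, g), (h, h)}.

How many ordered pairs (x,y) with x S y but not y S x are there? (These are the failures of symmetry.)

28

Enumerating: (a,b), (a,c), (a,d), (a,e), (a,f), (a,g), (a,h), (b,c), (b,d), (b,f), (b,g), (b,h), … and 16 more.
Total: 28.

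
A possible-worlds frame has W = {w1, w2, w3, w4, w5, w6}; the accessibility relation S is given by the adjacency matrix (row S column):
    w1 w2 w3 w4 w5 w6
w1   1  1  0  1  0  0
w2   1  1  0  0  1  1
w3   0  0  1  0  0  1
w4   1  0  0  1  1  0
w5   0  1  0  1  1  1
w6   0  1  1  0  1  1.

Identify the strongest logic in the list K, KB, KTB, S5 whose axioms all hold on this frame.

KTB

Symmetric (axiom B): yes — every pair in S has its reverse in S.
Reflexive (axiom T): yes — every world is S-related to itself.
Euclidean (axiom 5): no — w1 S w2 and w1 S w4, but not w2 S w4.
So F validates K, KB, KTB; S5 would additionally require S to be Euclidean. The strongest is KTB.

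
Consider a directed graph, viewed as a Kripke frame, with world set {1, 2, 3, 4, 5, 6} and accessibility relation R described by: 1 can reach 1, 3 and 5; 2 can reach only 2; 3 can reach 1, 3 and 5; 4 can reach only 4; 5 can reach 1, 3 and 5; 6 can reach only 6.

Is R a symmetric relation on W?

Yes

Symmetric: yes — every pair in R has its reverse in R.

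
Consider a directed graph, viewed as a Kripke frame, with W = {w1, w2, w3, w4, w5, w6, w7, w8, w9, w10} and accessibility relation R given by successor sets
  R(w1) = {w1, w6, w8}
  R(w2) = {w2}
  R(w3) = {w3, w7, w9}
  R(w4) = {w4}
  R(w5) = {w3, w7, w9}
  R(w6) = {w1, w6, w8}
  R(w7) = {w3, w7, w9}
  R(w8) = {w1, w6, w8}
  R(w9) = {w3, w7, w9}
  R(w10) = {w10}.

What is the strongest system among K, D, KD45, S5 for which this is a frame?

KD45

Serial (axiom D): yes — every world has a successor (e.g. w1 R w1).
Euclidean (axiom 5): yes — any two successors of a common world are R-related.
Transitive (axiom 4): yes — every two-step R-path is closed by a direct edge.
Reflexive (axiom T): no — w5 is not related to itself.
So F validates K, D, KD45; S5 would additionally require R to be reflexive. The strongest is KD45.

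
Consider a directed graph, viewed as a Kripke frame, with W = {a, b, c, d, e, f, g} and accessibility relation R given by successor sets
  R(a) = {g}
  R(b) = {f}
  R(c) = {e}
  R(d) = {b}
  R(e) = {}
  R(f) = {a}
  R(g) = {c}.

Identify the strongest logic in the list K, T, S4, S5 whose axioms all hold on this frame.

K

Reflexive (axiom T): no — a is not related to itself.
Transitive (axiom 4): no — a R g and g R c, but not a R c.
Euclidean (axiom 5): no — a R g and a R g, but not g R g.
So F validates K; T would additionally require R to be reflexive. The strongest is K.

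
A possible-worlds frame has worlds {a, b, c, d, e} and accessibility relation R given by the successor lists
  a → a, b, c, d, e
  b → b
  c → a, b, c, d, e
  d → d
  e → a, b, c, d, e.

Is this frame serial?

Serial: yes — every world has a successor (e.g. a R a).

Yes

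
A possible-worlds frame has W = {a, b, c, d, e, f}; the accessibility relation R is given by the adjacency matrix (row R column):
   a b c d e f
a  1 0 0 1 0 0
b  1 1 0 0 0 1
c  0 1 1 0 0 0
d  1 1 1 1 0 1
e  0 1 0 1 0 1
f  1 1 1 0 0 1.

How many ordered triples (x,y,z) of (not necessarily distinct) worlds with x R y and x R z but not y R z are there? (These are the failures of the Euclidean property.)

Enumerating: (b,a,b), (b,a,f), (c,b,c), (d,a,b), (d,a,c), (d,a,f), (d,b,c), (d,b,d), (d,c,a), (d,c,d), (d,c,f), (d,f,d), … and 8 more.
Total: 20.

20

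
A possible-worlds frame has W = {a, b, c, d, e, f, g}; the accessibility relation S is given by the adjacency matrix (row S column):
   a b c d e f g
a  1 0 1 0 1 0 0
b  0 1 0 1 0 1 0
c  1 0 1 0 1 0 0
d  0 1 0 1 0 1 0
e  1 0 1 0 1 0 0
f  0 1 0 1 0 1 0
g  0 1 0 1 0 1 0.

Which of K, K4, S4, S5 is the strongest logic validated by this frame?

Transitive (axiom 4): yes — every two-step S-path is closed by a direct edge.
Reflexive (axiom T): no — g is not related to itself.
Euclidean (axiom 5): yes — any two successors of a common world are S-related.
So F validates K, K4; S4 would additionally require S to be reflexive. The strongest is K4.

K4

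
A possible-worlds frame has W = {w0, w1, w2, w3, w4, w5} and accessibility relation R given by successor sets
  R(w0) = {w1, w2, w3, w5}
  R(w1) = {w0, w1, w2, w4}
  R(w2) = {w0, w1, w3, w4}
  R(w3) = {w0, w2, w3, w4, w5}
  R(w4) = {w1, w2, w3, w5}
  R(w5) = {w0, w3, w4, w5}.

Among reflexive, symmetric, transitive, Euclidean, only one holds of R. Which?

symmetric

Reflexive: no — w0 is not related to itself.
Symmetric: yes — every pair in R has its reverse in R.
Transitive: no — w0 R w1 and w1 R w4, but not w0 R w4.
Euclidean: no — w0 R w1 and w0 R w3, but not w1 R w3.
Only symmetric holds.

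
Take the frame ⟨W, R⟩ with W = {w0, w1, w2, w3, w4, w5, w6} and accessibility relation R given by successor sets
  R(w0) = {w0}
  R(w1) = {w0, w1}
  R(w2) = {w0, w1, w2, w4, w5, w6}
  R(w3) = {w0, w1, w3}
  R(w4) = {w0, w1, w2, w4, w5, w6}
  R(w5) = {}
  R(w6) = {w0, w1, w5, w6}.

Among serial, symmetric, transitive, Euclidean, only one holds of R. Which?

Serial: no — w5 has no R-successor.
Symmetric: no — w1 R w0 but not w0 R w1.
Transitive: yes — every two-step R-path is closed by a direct edge.
Euclidean: no — w2 R w0 and w2 R w1, but not w0 R w1.
Only transitive holds.

transitive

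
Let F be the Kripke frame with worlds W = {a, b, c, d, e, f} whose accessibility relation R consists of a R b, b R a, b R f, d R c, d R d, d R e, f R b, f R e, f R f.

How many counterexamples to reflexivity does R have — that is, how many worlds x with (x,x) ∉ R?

4

Enumerating: a, b, c, e.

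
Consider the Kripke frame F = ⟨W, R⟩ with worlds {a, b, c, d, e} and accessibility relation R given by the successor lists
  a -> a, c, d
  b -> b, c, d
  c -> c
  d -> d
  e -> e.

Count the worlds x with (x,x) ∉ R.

0

R is reflexive; there are no such worlds.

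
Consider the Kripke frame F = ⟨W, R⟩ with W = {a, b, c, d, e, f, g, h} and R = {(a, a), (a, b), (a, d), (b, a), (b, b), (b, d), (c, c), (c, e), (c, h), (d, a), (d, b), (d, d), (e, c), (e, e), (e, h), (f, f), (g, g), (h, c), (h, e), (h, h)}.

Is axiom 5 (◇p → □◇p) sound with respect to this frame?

By correspondence theory, 5 is valid on a frame iff R is Euclidean.
Euclidean: yes — any two successors of a common world are R-related.

Yes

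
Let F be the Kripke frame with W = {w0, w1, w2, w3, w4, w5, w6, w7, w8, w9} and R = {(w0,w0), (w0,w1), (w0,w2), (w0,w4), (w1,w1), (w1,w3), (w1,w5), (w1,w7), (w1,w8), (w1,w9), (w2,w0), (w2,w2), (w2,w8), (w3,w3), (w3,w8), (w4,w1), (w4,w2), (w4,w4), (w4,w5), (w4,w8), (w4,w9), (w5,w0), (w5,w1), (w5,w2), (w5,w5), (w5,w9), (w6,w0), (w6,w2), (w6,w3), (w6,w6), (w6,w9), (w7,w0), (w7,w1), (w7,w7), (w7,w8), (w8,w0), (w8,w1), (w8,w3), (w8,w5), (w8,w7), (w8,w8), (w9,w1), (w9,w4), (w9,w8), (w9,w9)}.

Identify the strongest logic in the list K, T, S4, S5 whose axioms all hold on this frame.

T

Reflexive (axiom T): yes — every world is R-related to itself.
Transitive (axiom 4): no — w0 R w1 and w1 R w3, but not w0 R w3.
Euclidean (axiom 5): no — w0 R w1 and w0 R w2, but not w1 R w2.
So F validates K, T; S4 would additionally require R to be transitive. The strongest is T.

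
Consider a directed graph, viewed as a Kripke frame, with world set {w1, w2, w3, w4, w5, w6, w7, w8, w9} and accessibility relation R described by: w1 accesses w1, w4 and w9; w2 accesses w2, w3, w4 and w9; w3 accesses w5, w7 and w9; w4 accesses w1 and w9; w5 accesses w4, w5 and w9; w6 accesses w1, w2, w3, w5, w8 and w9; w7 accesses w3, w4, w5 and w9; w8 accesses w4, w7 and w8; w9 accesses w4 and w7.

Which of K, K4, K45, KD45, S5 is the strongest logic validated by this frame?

Transitive (axiom 4): no — w1 R w9 and w9 R w7, but not w1 R w7.
Euclidean (axiom 5): no — w2 R w3 and w2 R w4, but not w3 R w4.
Serial (axiom D): yes — every world has a successor (e.g. w1 R w1).
Reflexive (axiom T): no — w3 is not related to itself.
So F validates K; K4 would additionally require R to be transitive. The strongest is K.

K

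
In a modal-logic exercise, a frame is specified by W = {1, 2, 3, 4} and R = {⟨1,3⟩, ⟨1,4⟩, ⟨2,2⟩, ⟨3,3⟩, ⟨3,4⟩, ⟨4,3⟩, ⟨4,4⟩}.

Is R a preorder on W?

Reflexive: no — 1 is not related to itself.
Transitive: yes — every two-step R-path is closed by a direct edge.
So R is not a preorder.

No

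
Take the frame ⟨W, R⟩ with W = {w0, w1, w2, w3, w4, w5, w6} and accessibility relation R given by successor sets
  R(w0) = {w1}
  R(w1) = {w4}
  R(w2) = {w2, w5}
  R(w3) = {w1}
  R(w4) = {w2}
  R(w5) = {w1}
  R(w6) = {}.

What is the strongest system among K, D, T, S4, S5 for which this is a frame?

Serial (axiom D): no — w6 has no R-successor.
Reflexive (axiom T): no — w0 is not related to itself.
Transitive (axiom 4): no — w0 R w1 and w1 R w4, but not w0 R w4.
Euclidean (axiom 5): no — w0 R w1 and w0 R w1, but not w1 R w1.
So F validates K; D would additionally require R to be serial. The strongest is K.

K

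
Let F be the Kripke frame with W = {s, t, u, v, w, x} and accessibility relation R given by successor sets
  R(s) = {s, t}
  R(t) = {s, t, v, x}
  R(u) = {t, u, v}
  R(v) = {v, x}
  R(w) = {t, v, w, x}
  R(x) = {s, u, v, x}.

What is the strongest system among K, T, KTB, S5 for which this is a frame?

T

Reflexive (axiom T): yes — every world is R-related to itself.
Symmetric (axiom B): no — t R v but not v R t.
Euclidean (axiom 5): no — t R s and t R v, but not s R v.
So F validates K, T; KTB would additionally require R to be symmetric. The strongest is T.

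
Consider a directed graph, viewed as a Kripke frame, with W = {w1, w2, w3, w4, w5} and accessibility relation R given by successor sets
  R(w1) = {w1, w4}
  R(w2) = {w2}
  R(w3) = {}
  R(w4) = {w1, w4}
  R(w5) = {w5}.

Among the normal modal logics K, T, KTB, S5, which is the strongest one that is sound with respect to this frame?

K

Reflexive (axiom T): no — w3 is not related to itself.
Symmetric (axiom B): yes — every pair in R has its reverse in R.
Euclidean (axiom 5): yes — any two successors of a common world are R-related.
So F validates K; T would additionally require R to be reflexive. The strongest is K.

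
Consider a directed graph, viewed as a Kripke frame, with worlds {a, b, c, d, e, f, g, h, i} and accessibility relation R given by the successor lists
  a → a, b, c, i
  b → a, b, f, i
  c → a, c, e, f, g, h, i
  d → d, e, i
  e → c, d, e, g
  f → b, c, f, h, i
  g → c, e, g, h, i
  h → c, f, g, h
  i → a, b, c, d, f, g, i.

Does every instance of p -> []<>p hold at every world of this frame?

Yes

Axiom B corresponds to the accessibility relation being symmetric.
Symmetric: yes — every pair in R has its reverse in R.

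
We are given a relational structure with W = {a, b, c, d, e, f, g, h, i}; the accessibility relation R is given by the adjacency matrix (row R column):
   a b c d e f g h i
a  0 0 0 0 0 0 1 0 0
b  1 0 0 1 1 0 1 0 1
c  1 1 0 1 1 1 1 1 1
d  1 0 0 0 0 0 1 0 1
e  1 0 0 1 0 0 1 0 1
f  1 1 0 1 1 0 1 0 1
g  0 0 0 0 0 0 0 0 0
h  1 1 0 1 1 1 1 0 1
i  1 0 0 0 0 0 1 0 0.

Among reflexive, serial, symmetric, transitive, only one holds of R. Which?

Reflexive: no — a is not related to itself.
Serial: no — g has no R-successor.
Symmetric: no — a R g but not g R a.
Transitive: yes — every two-step R-path is closed by a direct edge.
Only transitive holds.

transitive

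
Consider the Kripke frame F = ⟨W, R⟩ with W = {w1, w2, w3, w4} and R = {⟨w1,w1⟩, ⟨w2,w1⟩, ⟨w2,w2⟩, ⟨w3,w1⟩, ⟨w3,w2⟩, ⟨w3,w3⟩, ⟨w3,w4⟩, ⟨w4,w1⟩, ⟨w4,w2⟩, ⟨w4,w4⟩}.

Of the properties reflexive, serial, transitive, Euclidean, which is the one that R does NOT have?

Euclidean

Reflexive: yes — every world is R-related to itself.
Serial: yes — every world has a successor (e.g. w1 R w1).
Transitive: yes — every two-step R-path is closed by a direct edge.
Euclidean: no — w3 R w1 and w3 R w2, but not w1 R w2.
Only Euclidean fails.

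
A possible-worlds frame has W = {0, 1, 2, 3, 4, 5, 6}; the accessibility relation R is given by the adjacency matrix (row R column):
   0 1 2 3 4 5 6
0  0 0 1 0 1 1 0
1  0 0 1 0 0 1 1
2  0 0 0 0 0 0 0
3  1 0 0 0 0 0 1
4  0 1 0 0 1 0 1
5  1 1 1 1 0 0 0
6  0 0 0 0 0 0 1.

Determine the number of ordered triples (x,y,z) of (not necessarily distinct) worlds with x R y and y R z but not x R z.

18

Enumerating: (0,4,1), (0,4,6), (0,5,0), (0,5,1), (0,5,3), (1,5,0), (1,5,1), (1,5,3), (3,0,2), (3,0,4), (3,0,5), (4,1,2), (4,1,5), (5,0,4), (5,0,5), (5,1,5), (5,1,6), (5,3,6).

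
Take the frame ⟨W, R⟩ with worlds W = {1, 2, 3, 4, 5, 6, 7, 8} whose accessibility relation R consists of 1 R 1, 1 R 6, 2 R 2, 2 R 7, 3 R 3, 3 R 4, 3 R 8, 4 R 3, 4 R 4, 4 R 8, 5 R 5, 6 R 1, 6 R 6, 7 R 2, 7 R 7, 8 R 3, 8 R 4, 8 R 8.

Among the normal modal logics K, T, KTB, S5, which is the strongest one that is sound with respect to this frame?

Reflexive (axiom T): yes — every world is R-related to itself.
Symmetric (axiom B): yes — every pair in R has its reverse in R.
Euclidean (axiom 5): yes — any two successors of a common world are R-related.
So F validates K, T, KTB, S5. The strongest is S5.

S5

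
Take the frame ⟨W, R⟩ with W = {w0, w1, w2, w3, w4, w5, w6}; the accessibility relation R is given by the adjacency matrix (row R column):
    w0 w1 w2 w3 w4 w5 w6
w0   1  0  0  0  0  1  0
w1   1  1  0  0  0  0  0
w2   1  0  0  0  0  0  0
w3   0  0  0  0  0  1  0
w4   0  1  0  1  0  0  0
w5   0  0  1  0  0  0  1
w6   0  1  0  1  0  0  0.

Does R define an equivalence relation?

Reflexive: no — w2 is not related to itself.
Symmetric: no — w0 R w5 but not w5 R w0.
Transitive: no — w0 R w5 and w5 R w2, but not w0 R w2.
So R is not an equivalence relation.

No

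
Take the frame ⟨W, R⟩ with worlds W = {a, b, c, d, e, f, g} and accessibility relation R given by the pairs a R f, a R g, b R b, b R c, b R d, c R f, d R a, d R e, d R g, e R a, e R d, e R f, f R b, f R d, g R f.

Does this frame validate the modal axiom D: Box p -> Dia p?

Yes

Axiom D corresponds to the accessibility relation being serial.
Serial: yes — every world has a successor (e.g. a R f).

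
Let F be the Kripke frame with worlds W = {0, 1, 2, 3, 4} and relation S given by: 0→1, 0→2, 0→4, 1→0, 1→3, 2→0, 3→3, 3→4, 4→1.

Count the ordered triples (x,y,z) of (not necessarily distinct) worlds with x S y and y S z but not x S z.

Enumerating: (0,1,0), (0,1,3), (0,2,0), (1,0,1), (1,0,2), (1,0,4), (1,3,4), (2,0,1), (2,0,2), (2,0,4), (3,4,1), (4,1,0), (4,1,3).

13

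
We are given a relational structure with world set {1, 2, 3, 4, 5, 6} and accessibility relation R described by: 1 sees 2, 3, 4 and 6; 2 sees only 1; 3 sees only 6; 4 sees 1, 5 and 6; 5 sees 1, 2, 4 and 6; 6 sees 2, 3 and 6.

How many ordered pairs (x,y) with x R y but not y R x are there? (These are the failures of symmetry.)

Enumerating: (1,3), (1,6), (4,6), (5,1), (5,2), (5,6), (6,2).

7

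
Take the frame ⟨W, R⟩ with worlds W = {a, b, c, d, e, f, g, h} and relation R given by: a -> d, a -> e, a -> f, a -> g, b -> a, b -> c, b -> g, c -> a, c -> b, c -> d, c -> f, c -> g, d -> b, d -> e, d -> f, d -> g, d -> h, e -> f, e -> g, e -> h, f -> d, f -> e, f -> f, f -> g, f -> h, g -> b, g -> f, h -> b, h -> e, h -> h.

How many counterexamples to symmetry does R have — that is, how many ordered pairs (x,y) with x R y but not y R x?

16

Enumerating: (a,d), (a,e), (a,f), (a,g), (b,a), (c,a), (c,d), (c,f), (c,g), (d,b), (d,e), (d,g), (d,h), (e,g), (f,h), (h,b).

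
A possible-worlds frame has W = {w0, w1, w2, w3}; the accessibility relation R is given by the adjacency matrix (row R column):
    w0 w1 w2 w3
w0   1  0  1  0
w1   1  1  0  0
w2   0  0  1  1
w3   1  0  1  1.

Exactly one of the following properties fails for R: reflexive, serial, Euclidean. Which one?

Euclidean

Reflexive: yes — every world is R-related to itself.
Serial: yes — every world has a successor (e.g. w0 R w0).
Euclidean: no — w3 R w2 and w3 R w0, but not w2 R w0.
Only Euclidean fails.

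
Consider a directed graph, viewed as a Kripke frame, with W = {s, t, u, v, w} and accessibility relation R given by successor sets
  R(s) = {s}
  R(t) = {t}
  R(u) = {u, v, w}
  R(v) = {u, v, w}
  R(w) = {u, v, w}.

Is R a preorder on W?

Reflexive: yes — every world is R-related to itself.
Transitive: yes — every two-step R-path is closed by a direct edge.
So R is a preorder.

Yes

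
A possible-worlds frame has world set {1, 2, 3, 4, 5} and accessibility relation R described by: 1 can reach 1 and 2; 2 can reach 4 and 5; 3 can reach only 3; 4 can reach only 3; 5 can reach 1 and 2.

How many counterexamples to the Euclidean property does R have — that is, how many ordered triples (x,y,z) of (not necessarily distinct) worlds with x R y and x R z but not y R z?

Enumerating: (1,2,1), (1,2,2), (2,4,4), (2,4,5), (2,5,4), (2,5,5), (5,2,1), (5,2,2).

8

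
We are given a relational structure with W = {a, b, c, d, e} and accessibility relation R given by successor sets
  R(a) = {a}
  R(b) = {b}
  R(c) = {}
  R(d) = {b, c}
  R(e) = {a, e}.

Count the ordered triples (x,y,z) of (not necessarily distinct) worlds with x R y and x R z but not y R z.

Enumerating: (d,b,c), (d,c,b), (d,c,c), (e,a,e).

4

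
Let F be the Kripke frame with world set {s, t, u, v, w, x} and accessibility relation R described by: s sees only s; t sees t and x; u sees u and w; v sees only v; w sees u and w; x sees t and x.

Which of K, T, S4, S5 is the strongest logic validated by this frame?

S5

Reflexive (axiom T): yes — every world is R-related to itself.
Transitive (axiom 4): yes — every two-step R-path is closed by a direct edge.
Euclidean (axiom 5): yes — any two successors of a common world are R-related.
So F validates K, T, S4, S5. The strongest is S5.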